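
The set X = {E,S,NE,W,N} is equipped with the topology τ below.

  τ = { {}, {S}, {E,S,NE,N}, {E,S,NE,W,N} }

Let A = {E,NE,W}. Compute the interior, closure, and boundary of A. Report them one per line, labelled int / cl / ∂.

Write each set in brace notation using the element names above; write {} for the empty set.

int(A) = {}
cl(A)  = {E,NE,W,N}
∂A     = {E,NE,W,N}

opens ⊆ A: {}; union → int = {}
complement {S,N}; its interior {S}; cl(A) = X∖{S} = {E,NE,W,N}
boundary = {E,NE,W,N} ∖ {} = {E,NE,W,N}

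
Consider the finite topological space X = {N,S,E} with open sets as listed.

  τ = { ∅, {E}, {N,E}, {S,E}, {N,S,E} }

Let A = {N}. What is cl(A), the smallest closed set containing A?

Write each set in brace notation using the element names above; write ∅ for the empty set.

closure: X∖int(X∖A) = X∖{S,E} = {N}

{N}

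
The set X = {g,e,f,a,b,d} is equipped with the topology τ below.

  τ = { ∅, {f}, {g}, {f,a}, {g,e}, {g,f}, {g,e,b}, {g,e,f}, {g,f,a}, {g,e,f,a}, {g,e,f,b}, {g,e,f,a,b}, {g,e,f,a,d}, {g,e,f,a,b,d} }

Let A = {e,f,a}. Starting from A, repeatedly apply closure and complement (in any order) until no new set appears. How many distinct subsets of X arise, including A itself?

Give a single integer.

8

complement {g,b,d}; its interior {g}; cl(A) = X∖{g} = {e,f,a,b,d}
With k = closure, c = complement:
  1. A     = {e,f,a}
  2. kA    = {e,f,a,b,d}
  3. cA    = {g,b,d}
  4. ckA   = {g}
  5. kcA   = {g,e,b,d}
  6. ckcA  = {f,a}
  7. kckcA = {f,a,d}
  8. ckckcA = {g,e,b}
k, c of each give nothing new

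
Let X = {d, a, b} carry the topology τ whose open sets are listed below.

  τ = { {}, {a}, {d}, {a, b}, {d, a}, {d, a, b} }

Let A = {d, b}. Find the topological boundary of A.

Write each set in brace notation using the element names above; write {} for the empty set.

{b}

U open, U⊆A: {}, {d}. int(A) = ⋃ = {d}
X∖A={a}, int(X∖A)={a}, hence cl(A)={d, b}
∂A: remove int from cl → {b}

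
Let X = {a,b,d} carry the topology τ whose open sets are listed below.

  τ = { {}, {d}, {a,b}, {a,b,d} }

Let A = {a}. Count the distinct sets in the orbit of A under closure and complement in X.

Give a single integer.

X∖A={b,d}, int(X∖A)={d}, hence cl(A)={a,b}
Orbit (k=closure, c=complement):
  1. A     = {a}
  2. kA    = {a,b}
  3. cA    = {b,d}
  4. ckA   = {d}
  5. kcA   = {a,b,d}
  6. ckcA  = {}
(closed under both — stop)

6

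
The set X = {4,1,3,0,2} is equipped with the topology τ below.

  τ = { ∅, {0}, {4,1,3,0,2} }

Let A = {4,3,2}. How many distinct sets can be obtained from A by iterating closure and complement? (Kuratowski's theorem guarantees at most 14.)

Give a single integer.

cl via duality: int({1,0}) = {0}, so X∖{0} = {4,1,3,2}
Write k for closure, c for complement:
  1. A     = {4,3,2}
  2. kA    = {4,1,3,2}
  3. cA    = {1,0}
  4. ckA   = {0}
  5. kcA   = {4,1,3,0,2}
  6. ckcA  = ∅
applying k or c yields no new set

6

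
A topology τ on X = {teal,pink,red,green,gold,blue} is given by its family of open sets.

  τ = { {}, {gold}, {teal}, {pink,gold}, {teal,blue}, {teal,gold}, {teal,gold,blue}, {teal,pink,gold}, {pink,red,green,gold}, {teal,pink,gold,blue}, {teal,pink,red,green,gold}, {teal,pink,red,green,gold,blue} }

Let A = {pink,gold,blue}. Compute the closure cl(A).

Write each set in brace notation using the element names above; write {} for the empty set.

cl via duality: int({teal,red,green}) = {teal}, so X∖{teal} = {pink,red,green,gold,blue}

{pink,red,green,gold,blue}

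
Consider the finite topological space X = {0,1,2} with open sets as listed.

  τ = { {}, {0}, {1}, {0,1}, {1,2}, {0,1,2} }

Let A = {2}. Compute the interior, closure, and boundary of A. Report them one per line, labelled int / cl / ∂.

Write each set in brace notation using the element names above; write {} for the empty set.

opens ⊆ A: {}; union → int = {}
complement {0,1}; its interior {0,1}; cl(A) = X∖{0,1} = {2}
boundary = {2} ∖ {} = {2}

int(A) = {}
cl(A)  = {2}
∂A     = {2}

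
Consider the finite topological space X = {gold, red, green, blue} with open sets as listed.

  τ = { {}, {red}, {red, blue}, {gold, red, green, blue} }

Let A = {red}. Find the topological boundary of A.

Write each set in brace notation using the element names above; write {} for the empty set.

opens ⊆ A: {}, {red}; union → int = {red}
complement {gold, green, blue}; its interior {}; cl(A) = X∖{} = {gold, red, green, blue}
boundary = {gold, red, green, blue} ∖ {red} = {gold, green, blue}

{gold, green, blue}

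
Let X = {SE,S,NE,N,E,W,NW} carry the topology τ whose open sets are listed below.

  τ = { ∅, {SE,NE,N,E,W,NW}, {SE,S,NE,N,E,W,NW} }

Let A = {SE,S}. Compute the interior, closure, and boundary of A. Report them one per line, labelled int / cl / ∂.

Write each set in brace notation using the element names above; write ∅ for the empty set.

opens ⊆ A: ∅; union → int = ∅
complement {NE,N,E,W,NW}; its interior ∅; cl(A) = X∖∅ = {SE,S,NE,N,E,W,NW}
boundary = {SE,S,NE,N,E,W,NW} ∖ ∅ = {SE,S,NE,N,E,W,NW}

int(A) = ∅
cl(A)  = {SE,S,NE,N,E,W,NW}
∂A     = {SE,S,NE,N,E,W,NW}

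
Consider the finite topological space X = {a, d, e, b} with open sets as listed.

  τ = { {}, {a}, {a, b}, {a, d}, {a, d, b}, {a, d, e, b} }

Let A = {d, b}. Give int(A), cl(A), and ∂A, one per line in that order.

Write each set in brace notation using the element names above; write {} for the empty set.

int(A) = {}
cl(A)  = {d, e, b}
∂A     = {d, e, b}

U open, U⊆A: {}. int(A) = ⋃ = {}
X∖A={a, e}, int(X∖A)={a}, hence cl(A)={d, e, b}
∂A: remove int from cl → {d, e, b}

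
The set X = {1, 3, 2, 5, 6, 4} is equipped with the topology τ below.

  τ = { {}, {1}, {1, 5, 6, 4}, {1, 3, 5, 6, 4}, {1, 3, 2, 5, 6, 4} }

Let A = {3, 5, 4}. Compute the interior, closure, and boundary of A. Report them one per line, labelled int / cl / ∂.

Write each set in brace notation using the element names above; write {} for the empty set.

U open, U⊆A: {}. int(A) = ⋃ = {}
X∖A={1, 2, 6}, int(X∖A)={1}, hence cl(A)={3, 2, 5, 6, 4}
∂A: remove int from cl → {3, 2, 5, 6, 4}

int(A) = {}
cl(A)  = {3, 2, 5, 6, 4}
∂A     = {3, 2, 5, 6, 4}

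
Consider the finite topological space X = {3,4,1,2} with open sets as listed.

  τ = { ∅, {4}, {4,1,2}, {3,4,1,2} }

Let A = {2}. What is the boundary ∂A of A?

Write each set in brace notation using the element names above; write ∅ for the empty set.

{3,1,2}

opens ⊆ A: ∅; union → int = ∅
complement {3,4,1}; its interior {4}; cl(A) = X∖{4} = {3,1,2}
boundary = {3,1,2} ∖ ∅ = {3,1,2}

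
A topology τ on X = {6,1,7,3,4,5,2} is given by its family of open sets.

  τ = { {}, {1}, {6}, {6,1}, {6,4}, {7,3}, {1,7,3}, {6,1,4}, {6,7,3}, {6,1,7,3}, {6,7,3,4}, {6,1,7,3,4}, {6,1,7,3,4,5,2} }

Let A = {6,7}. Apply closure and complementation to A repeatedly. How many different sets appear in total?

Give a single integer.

12

closure: X∖int(X∖A) = X∖{1} = {6,7,3,4,5,2}
Let k=closure and c=complement:
  1. A     = {6,7}
  2. kA    = {6,7,3,4,5,2}
  3. cA    = {1,3,4,5,2}
  4. ckA   = {1}
  5. kcA   = {1,7,3,4,5,2}
  6. kckA  = {1,5,2}
  7. ckcA  = {6}
  8. ckckA = {6,7,3,4}
  9. kckcA = {6,4,5,2}
  10. ckckcA = {1,7,3}
  11. kckckcA = {1,7,3,5,2}
  12. ckckckcA = {6,4}
— saturated at 12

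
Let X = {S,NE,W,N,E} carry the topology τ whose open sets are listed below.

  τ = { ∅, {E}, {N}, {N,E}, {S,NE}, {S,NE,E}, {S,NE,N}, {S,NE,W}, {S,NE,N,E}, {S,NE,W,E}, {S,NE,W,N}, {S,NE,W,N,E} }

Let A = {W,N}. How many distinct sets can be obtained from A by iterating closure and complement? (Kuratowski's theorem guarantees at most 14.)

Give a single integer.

closure: X∖int(X∖A) = X∖{S,NE,E} = {W,N}
Let k=closure and c=complement:
  1. A     = {W,N}
  2. cA    = {S,NE,E}
  3. kcA   = {S,NE,W,E}
  4. ckcA  = {N}
— saturated at 4

4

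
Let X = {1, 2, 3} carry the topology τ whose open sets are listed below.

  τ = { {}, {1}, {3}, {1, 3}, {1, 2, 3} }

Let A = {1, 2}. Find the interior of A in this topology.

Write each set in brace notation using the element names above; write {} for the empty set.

{1}

opens ⊆ A: {}, {1}; union → int = {1}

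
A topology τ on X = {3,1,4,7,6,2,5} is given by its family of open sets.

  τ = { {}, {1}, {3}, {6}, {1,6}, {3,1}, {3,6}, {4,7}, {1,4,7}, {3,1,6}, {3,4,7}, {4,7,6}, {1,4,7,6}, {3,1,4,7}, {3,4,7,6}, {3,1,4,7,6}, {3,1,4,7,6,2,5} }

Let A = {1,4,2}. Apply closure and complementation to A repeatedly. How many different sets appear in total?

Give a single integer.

cl via duality: int({3,7,6,5}) = {3,6}, so X∖{3,6} = {1,4,7,2,5}
Write k for closure, c for complement:
  1. A     = {1,4,2}
  2. kA    = {1,4,7,2,5}
  3. cA    = {3,7,6,5}
  4. ckA   = {3,6}
  5. kcA   = {3,4,7,6,2,5}
  6. kckA  = {3,6,2,5}
  7. ckcA  = {1}
  8. ckckA = {1,4,7}
  9. kckcA = {1,2,5}
  10. ckckcA = {3,4,7,6}
applying k or c yields no new set

10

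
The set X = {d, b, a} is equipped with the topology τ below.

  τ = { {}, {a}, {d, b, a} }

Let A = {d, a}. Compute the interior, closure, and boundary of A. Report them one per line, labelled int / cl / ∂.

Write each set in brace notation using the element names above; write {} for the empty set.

int(A) = {a}
cl(A)  = {d, b, a}
∂A     = {d, b}

U open, U⊆A: {}, {a}. int(A) = ⋃ = {a}
X∖A={b}, int(X∖A)={}, hence cl(A)={d, b, a}
∂A: remove int from cl → {d, b}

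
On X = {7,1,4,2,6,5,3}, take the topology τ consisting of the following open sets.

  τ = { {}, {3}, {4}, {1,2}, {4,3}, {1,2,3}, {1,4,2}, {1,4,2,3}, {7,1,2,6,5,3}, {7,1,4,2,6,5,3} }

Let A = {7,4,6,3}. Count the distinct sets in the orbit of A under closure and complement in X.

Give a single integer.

6

closure: X∖int(X∖A) = X∖{1,2} = {7,4,6,5,3}
Let k=closure and c=complement:
  1. A     = {7,4,6,3}
  2. kA    = {7,4,6,5,3}
  3. cA    = {1,2,5}
  4. ckA   = {1,2}
  5. kcA   = {7,1,2,6,5}
  6. ckcA  = {4,3}
— saturated at 6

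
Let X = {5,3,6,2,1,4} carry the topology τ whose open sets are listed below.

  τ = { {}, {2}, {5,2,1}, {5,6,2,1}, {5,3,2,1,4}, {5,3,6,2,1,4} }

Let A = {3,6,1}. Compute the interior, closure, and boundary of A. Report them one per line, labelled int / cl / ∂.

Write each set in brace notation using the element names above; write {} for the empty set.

U open, U⊆A: {}. int(A) = ⋃ = {}
X∖A={5,2,4}, int(X∖A)={2}, hence cl(A)={5,3,6,1,4}
∂A: remove int from cl → {5,3,6,1,4}

int(A) = {}
cl(A)  = {5,3,6,1,4}
∂A     = {5,3,6,1,4}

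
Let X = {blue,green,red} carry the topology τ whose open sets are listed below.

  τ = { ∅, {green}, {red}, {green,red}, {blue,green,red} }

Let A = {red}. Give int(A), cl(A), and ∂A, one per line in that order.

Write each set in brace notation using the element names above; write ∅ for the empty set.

int(A) = {red}
cl(A)  = {blue,red}
∂A     = {blue}

opens ⊆ A: ∅, {red}; union → int = {red}
complement {blue,green}; its interior {green}; cl(A) = X∖{green} = {blue,red}
boundary = {blue,red} ∖ {red} = {blue}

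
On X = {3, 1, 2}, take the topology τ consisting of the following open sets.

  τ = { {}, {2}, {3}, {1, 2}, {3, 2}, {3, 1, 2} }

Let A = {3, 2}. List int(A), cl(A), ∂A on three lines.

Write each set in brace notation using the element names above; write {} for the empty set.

int(A) = {3, 2}
cl(A)  = {3, 1, 2}
∂A     = {1}

open subsets of A: {}, {2}, {3}, {3, 2}; so int(A) = {3, 2}
closure: X∖int(X∖A) = X∖{} = {3, 1, 2}
∂A = {3, 1, 2} minus {3, 2} = {1}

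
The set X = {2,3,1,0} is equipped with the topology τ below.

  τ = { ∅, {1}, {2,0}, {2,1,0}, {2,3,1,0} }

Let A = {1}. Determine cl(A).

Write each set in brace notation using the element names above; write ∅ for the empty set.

{3,1}

closure: X∖int(X∖A) = X∖{2,0} = {3,1}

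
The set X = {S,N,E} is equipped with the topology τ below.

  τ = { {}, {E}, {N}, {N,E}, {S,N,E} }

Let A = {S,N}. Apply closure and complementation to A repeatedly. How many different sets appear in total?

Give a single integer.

complement {E}; its interior {E}; cl(A) = X∖{E} = {S,N}
With k = closure, c = complement:
  1. A     = {S,N}
  2. cA    = {E}
  3. kcA   = {S,E}
  4. ckcA  = {N}
k, c of each give nothing new

4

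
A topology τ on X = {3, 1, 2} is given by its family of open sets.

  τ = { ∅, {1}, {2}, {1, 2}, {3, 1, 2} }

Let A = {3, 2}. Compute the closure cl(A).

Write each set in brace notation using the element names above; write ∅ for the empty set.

{3, 2}

closure: X∖int(X∖A) = X∖{1} = {3, 2}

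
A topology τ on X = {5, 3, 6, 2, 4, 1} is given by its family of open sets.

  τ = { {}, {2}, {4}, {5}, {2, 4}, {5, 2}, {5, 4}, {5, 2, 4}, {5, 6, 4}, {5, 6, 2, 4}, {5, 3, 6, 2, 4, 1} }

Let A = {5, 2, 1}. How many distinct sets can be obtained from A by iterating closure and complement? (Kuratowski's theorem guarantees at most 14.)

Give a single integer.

X∖A={3, 6, 4}, int(X∖A)={4}, hence cl(A)={5, 3, 6, 2, 1}
Orbit (k=closure, c=complement):
  1. A     = {5, 2, 1}
  2. kA    = {5, 3, 6, 2, 1}
  3. cA    = {3, 6, 4}
  4. ckA   = {4}
  5. kcA   = {3, 6, 4, 1}
  6. ckcA  = {5, 2}
(closed under both — stop)

6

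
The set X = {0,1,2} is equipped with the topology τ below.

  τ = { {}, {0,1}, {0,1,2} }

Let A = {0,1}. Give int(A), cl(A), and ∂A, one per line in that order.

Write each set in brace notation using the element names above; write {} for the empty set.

interior: largest open inside A is {0,1} (from {}, {0,1})
cl via duality: int({2}) = {}, so X∖{} = {0,1,2}
cl∖int = {2}

int(A) = {0,1}
cl(A)  = {0,1,2}
∂A     = {2}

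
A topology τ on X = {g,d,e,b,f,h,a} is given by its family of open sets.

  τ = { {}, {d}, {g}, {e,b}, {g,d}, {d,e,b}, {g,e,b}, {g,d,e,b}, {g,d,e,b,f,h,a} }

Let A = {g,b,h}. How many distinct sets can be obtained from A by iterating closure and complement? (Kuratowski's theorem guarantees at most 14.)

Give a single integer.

cl via duality: int({d,e,f,a}) = {d}, so X∖{d} = {g,e,b,f,h,a}
Write k for closure, c for complement:
  1. A     = {g,b,h}
  2. kA    = {g,e,b,f,h,a}
  3. cA    = {d,e,f,a}
  4. ckA   = {d}
  5. kcA   = {d,e,b,f,h,a}
  6. kckA  = {d,f,h,a}
  7. ckcA  = {g}
  8. ckckA = {g,e,b}
  9. kckcA = {g,f,h,a}
  10. ckckcA = {d,e,b}
applying k or c yields no new set

10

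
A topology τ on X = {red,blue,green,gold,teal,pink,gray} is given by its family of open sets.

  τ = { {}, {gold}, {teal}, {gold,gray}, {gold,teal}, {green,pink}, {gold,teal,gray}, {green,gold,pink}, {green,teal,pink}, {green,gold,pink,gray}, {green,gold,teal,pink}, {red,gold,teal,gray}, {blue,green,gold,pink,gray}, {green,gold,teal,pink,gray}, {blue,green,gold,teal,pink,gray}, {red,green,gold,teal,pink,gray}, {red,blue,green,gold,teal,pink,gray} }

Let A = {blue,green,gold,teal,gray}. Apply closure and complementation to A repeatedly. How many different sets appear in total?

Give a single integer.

10

X∖A={red,pink}, int(X∖A)={}, hence cl(A)={red,blue,green,gold,teal,pink,gray}
Orbit (k=closure, c=complement):
  1. A     = {blue,green,gold,teal,gray}
  2. kA    = {red,blue,green,gold,teal,pink,gray}
  3. cA    = {red,pink}
  4. ckA   = {}
  5. kcA   = {red,blue,green,pink}
  6. ckcA  = {gold,teal,gray}
  7. kckcA = {red,blue,gold,teal,gray}
  8. ckckcA = {green,pink}
  9. kckckcA = {blue,green,pink}
  10. ckckckcA = {red,gold,teal,gray}
(closed under both — stop)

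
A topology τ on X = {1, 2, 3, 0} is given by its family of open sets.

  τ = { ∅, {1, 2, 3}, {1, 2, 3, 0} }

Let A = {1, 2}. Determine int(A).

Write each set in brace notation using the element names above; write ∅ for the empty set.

U open, U⊆A: ∅. int(A) = ⋃ = ∅

∅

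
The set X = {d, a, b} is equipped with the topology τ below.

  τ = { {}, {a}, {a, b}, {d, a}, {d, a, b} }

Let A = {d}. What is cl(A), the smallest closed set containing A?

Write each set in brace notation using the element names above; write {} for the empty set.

{d}

cl via duality: int({a, b}) = {a, b}, so X∖{a, b} = {d}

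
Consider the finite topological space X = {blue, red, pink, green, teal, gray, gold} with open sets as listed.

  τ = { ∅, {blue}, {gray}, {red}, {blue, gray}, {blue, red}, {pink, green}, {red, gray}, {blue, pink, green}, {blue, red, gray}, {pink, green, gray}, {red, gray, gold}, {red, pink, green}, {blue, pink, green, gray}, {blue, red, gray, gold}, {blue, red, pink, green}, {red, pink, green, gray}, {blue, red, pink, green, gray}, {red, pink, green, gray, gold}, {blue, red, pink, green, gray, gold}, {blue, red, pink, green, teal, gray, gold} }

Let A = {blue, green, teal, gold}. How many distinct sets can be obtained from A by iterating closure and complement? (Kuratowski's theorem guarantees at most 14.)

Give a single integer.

X∖A={red, pink, gray}, int(X∖A)={red, gray}, hence cl(A)={blue, pink, green, teal, gold}
Orbit (k=closure, c=complement):
  1. A     = {blue, green, teal, gold}
  2. kA    = {blue, pink, green, teal, gold}
  3. cA    = {red, pink, gray}
  4. ckA   = {red, gray}
  5. kcA   = {red, pink, green, teal, gray, gold}
  6. kckA  = {red, teal, gray, gold}
  7. ckcA  = {blue}
  8. ckckA = {blue, pink, green}
  9. kckcA = {blue, teal}
  10. kckckA = {blue, pink, green, teal}
  11. ckckcA = {red, pink, green, gray, gold}
  12. ckckckA = {red, gray, gold}
(closed under both — stop)

12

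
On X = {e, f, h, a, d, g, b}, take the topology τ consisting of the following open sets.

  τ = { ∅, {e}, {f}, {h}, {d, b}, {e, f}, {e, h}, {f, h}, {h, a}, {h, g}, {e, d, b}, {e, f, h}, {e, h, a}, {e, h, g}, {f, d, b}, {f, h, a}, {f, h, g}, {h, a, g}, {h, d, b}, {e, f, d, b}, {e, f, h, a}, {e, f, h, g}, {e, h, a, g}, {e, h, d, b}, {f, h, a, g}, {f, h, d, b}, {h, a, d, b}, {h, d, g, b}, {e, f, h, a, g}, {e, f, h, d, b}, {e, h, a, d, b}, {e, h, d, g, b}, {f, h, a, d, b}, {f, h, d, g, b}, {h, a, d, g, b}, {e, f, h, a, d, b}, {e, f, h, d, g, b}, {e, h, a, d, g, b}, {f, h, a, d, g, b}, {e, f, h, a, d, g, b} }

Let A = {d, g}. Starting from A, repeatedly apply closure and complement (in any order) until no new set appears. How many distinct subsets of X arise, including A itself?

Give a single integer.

8

complement {e, f, h, a, b}; its interior {e, f, h, a}; cl(A) = X∖{e, f, h, a} = {d, g, b}
With k = closure, c = complement:
  1. A     = {d, g}
  2. kA    = {d, g, b}
  3. cA    = {e, f, h, a, b}
  4. ckA   = {e, f, h, a}
  5. kcA   = {e, f, h, a, d, g, b}
  6. kckA  = {e, f, h, a, g}
  7. ckcA  = ∅
  8. ckckA = {d, b}
k, c of each give nothing new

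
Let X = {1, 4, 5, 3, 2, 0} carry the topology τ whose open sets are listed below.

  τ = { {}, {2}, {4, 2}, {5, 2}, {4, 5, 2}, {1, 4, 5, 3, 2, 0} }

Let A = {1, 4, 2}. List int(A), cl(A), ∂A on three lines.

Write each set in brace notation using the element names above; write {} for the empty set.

interior: largest open inside A is {4, 2} (from {}, {2}, {4, 2})
cl via duality: int({5, 3, 0}) = {}, so X∖{} = {1, 4, 5, 3, 2, 0}
cl∖int = {1, 5, 3, 0}

int(A) = {4, 2}
cl(A)  = {1, 4, 5, 3, 2, 0}
∂A     = {1, 5, 3, 0}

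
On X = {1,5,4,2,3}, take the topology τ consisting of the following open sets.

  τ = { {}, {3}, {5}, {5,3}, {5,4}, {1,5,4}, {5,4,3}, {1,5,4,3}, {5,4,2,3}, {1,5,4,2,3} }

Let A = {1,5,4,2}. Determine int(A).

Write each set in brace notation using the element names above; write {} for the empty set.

{1,5,4}

interior: largest open inside A is {1,5,4} (from {}, {5}, {5,4}, {1,5,4})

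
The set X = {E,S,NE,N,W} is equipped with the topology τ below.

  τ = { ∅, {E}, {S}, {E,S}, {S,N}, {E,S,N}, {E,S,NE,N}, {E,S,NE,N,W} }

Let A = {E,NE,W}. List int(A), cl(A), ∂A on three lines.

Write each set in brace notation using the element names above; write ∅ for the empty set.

U open, U⊆A: ∅, {E}. int(A) = ⋃ = {E}
X∖A={S,N}, int(X∖A)={S,N}, hence cl(A)={E,NE,W}
∂A: remove int from cl → {NE,W}

int(A) = {E}
cl(A)  = {E,NE,W}
∂A     = {NE,W}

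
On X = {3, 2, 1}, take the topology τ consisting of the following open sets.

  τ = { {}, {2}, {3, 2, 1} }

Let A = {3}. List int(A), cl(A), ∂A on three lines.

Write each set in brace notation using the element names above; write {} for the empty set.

open subsets of A: {}; so int(A) = {}
closure: X∖int(X∖A) = X∖{2} = {3, 1}
∂A = {3, 1} minus {} = {3, 1}

int(A) = {}
cl(A)  = {3, 1}
∂A     = {3, 1}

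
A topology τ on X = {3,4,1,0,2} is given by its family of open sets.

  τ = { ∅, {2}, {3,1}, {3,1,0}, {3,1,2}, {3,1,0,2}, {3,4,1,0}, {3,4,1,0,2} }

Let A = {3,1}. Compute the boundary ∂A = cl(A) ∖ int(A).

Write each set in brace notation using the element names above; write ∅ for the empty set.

opens ⊆ A: ∅, {3,1}; union → int = {3,1}
complement {4,0,2}; its interior {2}; cl(A) = X∖{2} = {3,4,1,0}
boundary = {3,4,1,0} ∖ {3,1} = {4,0}

{4,0}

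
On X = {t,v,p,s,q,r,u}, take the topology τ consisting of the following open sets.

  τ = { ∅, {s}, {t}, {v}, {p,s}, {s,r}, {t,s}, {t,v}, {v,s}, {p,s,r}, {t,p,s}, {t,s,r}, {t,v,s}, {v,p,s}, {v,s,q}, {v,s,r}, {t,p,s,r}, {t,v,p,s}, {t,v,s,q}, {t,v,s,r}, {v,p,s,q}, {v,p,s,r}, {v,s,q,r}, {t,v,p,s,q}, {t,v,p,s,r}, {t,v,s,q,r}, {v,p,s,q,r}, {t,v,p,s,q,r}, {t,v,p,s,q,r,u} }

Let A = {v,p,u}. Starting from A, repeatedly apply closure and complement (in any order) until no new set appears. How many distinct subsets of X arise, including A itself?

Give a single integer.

8

complement {t,s,q,r}; its interior {t,s,r}; cl(A) = X∖{t,s,r} = {v,p,q,u}
With k = closure, c = complement:
  1. A     = {v,p,u}
  2. kA    = {v,p,q,u}
  3. cA    = {t,s,q,r}
  4. ckA   = {t,s,r}
  5. kcA   = {t,p,s,q,r,u}
  6. ckcA  = {v}
  7. kckcA = {v,q,u}
  8. ckckcA = {t,p,s,r}
k, c of each give nothing new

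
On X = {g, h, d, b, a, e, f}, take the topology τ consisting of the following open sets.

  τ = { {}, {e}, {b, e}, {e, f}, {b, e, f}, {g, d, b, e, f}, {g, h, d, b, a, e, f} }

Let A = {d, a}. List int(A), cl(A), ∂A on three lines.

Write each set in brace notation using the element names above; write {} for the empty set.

int(A) = {}
cl(A)  = {g, h, d, a}
∂A     = {g, h, d, a}

opens ⊆ A: {}; union → int = {}
complement {g, h, b, e, f}; its interior {b, e, f}; cl(A) = X∖{b, e, f} = {g, h, d, a}
boundary = {g, h, d, a} ∖ {} = {g, h, d, a}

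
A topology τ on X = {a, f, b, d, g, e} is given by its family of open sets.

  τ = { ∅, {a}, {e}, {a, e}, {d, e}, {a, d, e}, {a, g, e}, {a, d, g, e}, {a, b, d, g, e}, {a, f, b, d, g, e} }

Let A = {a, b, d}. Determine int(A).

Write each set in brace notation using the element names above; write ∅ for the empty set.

open subsets of A: ∅, {a}; so int(A) = {a}

{a}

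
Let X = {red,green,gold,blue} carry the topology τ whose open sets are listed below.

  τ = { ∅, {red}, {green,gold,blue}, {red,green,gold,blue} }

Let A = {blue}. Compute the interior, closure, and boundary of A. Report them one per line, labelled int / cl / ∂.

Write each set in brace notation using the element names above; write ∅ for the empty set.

int(A) = ∅
cl(A)  = {green,gold,blue}
∂A     = {green,gold,blue}

opens ⊆ A: ∅; union → int = ∅
complement {red,green,gold}; its interior {red}; cl(A) = X∖{red} = {green,gold,blue}
boundary = {green,gold,blue} ∖ ∅ = {green,gold,blue}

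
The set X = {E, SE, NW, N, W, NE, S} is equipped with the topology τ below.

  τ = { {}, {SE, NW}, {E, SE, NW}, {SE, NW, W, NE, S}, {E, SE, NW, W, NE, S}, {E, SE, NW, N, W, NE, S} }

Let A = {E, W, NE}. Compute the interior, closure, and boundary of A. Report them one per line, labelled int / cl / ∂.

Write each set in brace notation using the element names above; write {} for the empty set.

open subsets of A: {}; so int(A) = {}
closure: X∖int(X∖A) = X∖{SE, NW} = {E, N, W, NE, S}
∂A = {E, N, W, NE, S} minus {} = {E, N, W, NE, S}

int(A) = {}
cl(A)  = {E, N, W, NE, S}
∂A     = {E, N, W, NE, S}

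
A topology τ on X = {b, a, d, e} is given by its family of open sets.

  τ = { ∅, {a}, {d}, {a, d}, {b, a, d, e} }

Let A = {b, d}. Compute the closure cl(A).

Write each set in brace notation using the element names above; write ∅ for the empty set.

complement {a, e}; its interior {a}; cl(A) = X∖{a} = {b, d, e}

{b, d, e}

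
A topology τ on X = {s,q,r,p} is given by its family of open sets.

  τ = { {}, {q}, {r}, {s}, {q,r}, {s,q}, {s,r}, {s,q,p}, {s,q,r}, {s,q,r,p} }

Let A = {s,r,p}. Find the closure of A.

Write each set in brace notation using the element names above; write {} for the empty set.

X∖A={q}, int(X∖A)={q}, hence cl(A)={s,r,p}

{s,r,p}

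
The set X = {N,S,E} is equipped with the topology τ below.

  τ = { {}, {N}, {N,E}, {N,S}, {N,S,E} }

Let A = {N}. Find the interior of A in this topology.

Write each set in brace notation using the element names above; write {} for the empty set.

{N}

interior: largest open inside A is {N} (from {}, {N})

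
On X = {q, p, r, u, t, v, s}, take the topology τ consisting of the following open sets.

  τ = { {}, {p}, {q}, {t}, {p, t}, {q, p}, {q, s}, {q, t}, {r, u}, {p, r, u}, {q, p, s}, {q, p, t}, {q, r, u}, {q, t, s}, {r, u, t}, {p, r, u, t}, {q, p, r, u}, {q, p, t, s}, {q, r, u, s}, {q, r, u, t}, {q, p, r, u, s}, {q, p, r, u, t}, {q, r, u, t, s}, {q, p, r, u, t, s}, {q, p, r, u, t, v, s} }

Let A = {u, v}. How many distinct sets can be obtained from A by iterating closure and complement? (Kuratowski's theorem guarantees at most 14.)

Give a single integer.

8

cl via duality: int({q, p, r, t, s}) = {q, p, t, s}, so X∖{q, p, t, s} = {r, u, v}
Write k for closure, c for complement:
  1. A     = {u, v}
  2. kA    = {r, u, v}
  3. cA    = {q, p, r, t, s}
  4. ckA   = {q, p, t, s}
  5. kcA   = {q, p, r, u, t, v, s}
  6. kckA  = {q, p, t, v, s}
  7. ckcA  = {}
  8. ckckA = {r, u}
applying k or c yields no new set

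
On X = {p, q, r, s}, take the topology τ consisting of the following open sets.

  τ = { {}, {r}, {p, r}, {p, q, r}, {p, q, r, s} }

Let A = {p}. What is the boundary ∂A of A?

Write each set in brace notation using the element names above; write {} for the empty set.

{p, q, s}

open subsets of A: {}; so int(A) = {}
closure: X∖int(X∖A) = X∖{r} = {p, q, s}
∂A = {p, q, s} minus {} = {p, q, s}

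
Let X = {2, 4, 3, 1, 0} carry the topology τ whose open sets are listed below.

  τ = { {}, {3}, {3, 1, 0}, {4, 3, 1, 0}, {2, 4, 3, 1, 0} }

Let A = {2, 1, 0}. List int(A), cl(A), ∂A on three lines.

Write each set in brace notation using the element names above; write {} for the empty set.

U open, U⊆A: {}. int(A) = ⋃ = {}
X∖A={4, 3}, int(X∖A)={3}, hence cl(A)={2, 4, 1, 0}
∂A: remove int from cl → {2, 4, 1, 0}

int(A) = {}
cl(A)  = {2, 4, 1, 0}
∂A     = {2, 4, 1, 0}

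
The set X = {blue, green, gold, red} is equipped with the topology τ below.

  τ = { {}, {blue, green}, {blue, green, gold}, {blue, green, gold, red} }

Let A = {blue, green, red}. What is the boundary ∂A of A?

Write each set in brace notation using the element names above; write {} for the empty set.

{gold, red}

U open, U⊆A: {}, {blue, green}. int(A) = ⋃ = {blue, green}
X∖A={gold}, int(X∖A)={}, hence cl(A)={blue, green, gold, red}
∂A: remove int from cl → {gold, red}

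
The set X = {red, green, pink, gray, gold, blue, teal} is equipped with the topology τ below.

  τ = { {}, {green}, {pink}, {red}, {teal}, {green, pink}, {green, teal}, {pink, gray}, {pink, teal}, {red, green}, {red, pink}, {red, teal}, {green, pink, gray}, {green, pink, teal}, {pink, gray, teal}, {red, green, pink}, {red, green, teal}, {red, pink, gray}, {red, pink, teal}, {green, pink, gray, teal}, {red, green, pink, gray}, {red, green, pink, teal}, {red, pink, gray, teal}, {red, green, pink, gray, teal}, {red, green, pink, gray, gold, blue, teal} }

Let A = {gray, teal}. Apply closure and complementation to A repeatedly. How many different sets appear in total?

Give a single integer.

complement {red, green, pink, gold, blue}; its interior {red, green, pink}; cl(A) = X∖{red, green, pink} = {gray, gold, blue, teal}
With k = closure, c = complement:
  1. A     = {gray, teal}
  2. kA    = {gray, gold, blue, teal}
  3. cA    = {red, green, pink, gold, blue}
  4. ckA   = {red, green, pink}
  5. kcA   = {red, green, pink, gray, gold, blue}
  6. ckcA  = {teal}
  7. kckcA = {gold, blue, teal}
  8. ckckcA = {red, green, pink, gray}
k, c of each give nothing new

8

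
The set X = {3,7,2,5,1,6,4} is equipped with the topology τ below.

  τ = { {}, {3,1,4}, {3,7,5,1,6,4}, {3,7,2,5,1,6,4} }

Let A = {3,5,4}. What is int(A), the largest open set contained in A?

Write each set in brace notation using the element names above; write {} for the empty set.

{}

open subsets of A: {}; so int(A) = {}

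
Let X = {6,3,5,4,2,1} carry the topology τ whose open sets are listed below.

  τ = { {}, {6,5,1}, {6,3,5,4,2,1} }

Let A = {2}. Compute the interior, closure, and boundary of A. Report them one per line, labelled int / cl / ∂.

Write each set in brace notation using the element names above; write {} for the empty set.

opens ⊆ A: {}; union → int = {}
complement {6,3,5,4,1}; its interior {6,5,1}; cl(A) = X∖{6,5,1} = {3,4,2}
boundary = {3,4,2} ∖ {} = {3,4,2}

int(A) = {}
cl(A)  = {3,4,2}
∂A     = {3,4,2}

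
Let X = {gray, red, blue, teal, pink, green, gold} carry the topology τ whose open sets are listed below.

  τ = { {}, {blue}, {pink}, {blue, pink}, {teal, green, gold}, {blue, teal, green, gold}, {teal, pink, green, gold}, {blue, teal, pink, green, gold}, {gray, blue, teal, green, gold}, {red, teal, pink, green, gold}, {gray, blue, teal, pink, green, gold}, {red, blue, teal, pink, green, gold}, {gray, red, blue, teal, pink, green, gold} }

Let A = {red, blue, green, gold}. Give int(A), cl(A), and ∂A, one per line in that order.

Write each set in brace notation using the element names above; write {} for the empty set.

U open, U⊆A: {}, {blue}. int(A) = ⋃ = {blue}
X∖A={gray, teal, pink}, int(X∖A)={pink}, hence cl(A)={gray, red, blue, teal, green, gold}
∂A: remove int from cl → {gray, red, teal, green, gold}

int(A) = {blue}
cl(A)  = {gray, red, blue, teal, green, gold}
∂A     = {gray, red, teal, green, gold}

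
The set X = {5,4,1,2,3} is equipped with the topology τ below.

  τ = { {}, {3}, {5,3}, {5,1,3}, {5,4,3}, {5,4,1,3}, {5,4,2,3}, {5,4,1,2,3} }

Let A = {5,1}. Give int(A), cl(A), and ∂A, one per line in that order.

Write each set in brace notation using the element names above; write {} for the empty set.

interior: largest open inside A is {} (from {})
cl via duality: int({4,2,3}) = {3}, so X∖{3} = {5,4,1,2}
cl∖int = {5,4,1,2}

int(A) = {}
cl(A)  = {5,4,1,2}
∂A     = {5,4,1,2}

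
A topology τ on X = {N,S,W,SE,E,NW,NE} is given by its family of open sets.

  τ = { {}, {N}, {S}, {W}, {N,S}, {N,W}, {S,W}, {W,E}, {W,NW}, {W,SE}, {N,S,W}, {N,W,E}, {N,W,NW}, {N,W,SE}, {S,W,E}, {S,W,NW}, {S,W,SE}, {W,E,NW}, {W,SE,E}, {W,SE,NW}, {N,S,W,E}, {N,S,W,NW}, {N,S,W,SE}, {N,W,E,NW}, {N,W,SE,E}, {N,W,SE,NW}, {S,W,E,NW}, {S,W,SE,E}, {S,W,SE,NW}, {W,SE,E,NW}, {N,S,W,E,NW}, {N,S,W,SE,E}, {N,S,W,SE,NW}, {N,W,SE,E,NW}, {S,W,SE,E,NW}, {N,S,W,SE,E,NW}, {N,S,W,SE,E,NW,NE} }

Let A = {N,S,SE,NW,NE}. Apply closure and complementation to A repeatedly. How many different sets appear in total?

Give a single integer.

closure: X∖int(X∖A) = X∖{W,E} = {N,S,SE,NW,NE}
Let k=closure and c=complement:
  1. A     = {N,S,SE,NW,NE}
  2. cA    = {W,E}
  3. kcA   = {W,SE,E,NW,NE}
  4. ckcA  = {N,S}
  5. kckcA = {N,S,NE}
  6. ckckcA = {W,SE,E,NW}
— saturated at 6

6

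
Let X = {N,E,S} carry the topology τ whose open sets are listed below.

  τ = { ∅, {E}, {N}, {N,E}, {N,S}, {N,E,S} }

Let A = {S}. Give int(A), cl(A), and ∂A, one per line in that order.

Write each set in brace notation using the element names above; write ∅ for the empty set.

int(A) = ∅
cl(A)  = {S}
∂A     = {S}

U open, U⊆A: ∅. int(A) = ⋃ = ∅
X∖A={N,E}, int(X∖A)={N,E}, hence cl(A)={S}
∂A: remove int from cl → {S}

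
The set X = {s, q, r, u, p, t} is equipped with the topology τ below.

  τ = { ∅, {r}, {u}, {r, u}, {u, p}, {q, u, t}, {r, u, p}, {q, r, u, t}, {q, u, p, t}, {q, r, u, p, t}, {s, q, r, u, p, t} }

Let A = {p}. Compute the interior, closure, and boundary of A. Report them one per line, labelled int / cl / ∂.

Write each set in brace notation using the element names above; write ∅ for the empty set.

int(A) = ∅
cl(A)  = {s, p}
∂A     = {s, p}

open subsets of A: ∅; so int(A) = ∅
closure: X∖int(X∖A) = X∖{q, r, u, t} = {s, p}
∂A = {s, p} minus ∅ = {s, p}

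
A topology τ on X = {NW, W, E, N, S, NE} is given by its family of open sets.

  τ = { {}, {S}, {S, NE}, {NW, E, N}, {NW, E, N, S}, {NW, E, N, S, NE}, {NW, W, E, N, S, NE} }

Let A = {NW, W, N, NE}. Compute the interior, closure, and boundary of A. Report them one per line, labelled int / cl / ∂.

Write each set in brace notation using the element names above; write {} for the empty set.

int(A) = {}
cl(A)  = {NW, W, E, N, NE}
∂A     = {NW, W, E, N, NE}

U open, U⊆A: {}. int(A) = ⋃ = {}
X∖A={E, S}, int(X∖A)={S}, hence cl(A)={NW, W, E, N, NE}
∂A: remove int from cl → {NW, W, E, N, NE}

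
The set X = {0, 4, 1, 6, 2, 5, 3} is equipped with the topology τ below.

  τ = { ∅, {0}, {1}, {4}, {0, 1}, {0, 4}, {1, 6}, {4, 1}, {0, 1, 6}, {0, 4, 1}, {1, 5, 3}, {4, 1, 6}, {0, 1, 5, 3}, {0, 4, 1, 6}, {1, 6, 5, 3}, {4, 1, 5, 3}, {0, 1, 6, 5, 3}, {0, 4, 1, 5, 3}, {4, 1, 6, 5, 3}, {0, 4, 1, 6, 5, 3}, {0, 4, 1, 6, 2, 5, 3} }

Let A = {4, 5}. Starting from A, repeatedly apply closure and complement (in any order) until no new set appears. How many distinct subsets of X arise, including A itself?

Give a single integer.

cl via duality: int({0, 1, 6, 2, 3}) = {0, 1, 6}, so X∖{0, 1, 6} = {4, 2, 5, 3}
Write k for closure, c for complement:
  1. A     = {4, 5}
  2. kA    = {4, 2, 5, 3}
  3. cA    = {0, 1, 6, 2, 3}
  4. ckA   = {0, 1, 6}
  5. kcA   = {0, 1, 6, 2, 5, 3}
  6. ckcA  = {4}
  7. kckcA = {4, 2}
  8. ckckcA = {0, 1, 6, 5, 3}
applying k or c yields no new set

8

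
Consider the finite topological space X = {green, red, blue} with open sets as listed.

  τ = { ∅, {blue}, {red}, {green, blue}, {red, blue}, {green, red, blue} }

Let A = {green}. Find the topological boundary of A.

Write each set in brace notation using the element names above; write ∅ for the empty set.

{green}

interior: largest open inside A is ∅ (from ∅)
cl via duality: int({red, blue}) = {red, blue}, so X∖{red, blue} = {green}
cl∖int = {green}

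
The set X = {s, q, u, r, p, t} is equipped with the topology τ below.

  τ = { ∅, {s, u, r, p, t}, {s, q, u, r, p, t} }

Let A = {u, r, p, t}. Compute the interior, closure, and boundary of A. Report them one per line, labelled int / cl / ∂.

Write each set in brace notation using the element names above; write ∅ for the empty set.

int(A) = ∅
cl(A)  = {s, q, u, r, p, t}
∂A     = {s, q, u, r, p, t}

opens ⊆ A: ∅; union → int = ∅
complement {s, q}; its interior ∅; cl(A) = X∖∅ = {s, q, u, r, p, t}
boundary = {s, q, u, r, p, t} ∖ ∅ = {s, q, u, r, p, t}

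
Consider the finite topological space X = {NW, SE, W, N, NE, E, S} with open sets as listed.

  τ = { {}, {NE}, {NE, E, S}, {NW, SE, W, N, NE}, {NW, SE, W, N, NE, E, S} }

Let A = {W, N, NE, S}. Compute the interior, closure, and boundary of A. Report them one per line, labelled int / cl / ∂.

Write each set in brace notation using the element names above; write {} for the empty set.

int(A) = {NE}
cl(A)  = {NW, SE, W, N, NE, E, S}
∂A     = {NW, SE, W, N, E, S}

open subsets of A: {}, {NE}; so int(A) = {NE}
closure: X∖int(X∖A) = X∖{} = {NW, SE, W, N, NE, E, S}
∂A = {NW, SE, W, N, NE, E, S} minus {NE} = {NW, SE, W, N, E, S}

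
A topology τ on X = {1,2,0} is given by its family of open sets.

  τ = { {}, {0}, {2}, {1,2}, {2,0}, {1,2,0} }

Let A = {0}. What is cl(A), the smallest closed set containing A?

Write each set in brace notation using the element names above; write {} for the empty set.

{0}

X∖A={1,2}, int(X∖A)={1,2}, hence cl(A)={0}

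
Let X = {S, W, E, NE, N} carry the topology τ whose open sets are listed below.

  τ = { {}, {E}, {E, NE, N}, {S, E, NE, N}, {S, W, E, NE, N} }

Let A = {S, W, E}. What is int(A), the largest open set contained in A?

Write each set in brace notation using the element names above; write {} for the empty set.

interior: largest open inside A is {E} (from {}, {E})

{E}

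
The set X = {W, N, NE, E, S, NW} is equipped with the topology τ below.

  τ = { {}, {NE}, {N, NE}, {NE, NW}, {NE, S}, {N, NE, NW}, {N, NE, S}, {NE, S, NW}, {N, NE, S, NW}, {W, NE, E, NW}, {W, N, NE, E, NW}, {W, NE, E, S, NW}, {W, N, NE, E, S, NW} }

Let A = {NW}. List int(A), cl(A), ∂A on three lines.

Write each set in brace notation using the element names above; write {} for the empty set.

U open, U⊆A: {}. int(A) = ⋃ = {}
X∖A={W, N, NE, E, S}, int(X∖A)={N, NE, S}, hence cl(A)={W, E, NW}
∂A: remove int from cl → {W, E, NW}

int(A) = {}
cl(A)  = {W, E, NW}
∂A     = {W, E, NW}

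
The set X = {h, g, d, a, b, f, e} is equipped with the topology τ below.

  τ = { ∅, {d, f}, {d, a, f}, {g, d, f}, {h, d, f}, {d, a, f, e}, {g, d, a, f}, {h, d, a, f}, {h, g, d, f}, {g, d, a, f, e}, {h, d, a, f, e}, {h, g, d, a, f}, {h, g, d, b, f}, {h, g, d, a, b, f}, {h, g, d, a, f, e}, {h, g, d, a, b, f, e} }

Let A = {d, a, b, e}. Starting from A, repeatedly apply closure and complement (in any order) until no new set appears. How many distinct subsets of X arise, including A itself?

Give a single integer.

closure: X∖int(X∖A) = X∖∅ = {h, g, d, a, b, f, e}
Let k=closure and c=complement:
  1. A     = {d, a, b, e}
  2. kA    = {h, g, d, a, b, f, e}
  3. cA    = {h, g, f}
  4. ckA   = ∅
— saturated at 4

4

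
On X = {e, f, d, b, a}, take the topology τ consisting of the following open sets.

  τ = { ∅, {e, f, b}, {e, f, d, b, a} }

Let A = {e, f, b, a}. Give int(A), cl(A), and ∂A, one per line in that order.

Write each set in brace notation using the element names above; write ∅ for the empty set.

open subsets of A: ∅, {e, f, b}; so int(A) = {e, f, b}
closure: X∖int(X∖A) = X∖∅ = {e, f, d, b, a}
∂A = {e, f, d, b, a} minus {e, f, b} = {d, a}

int(A) = {e, f, b}
cl(A)  = {e, f, d, b, a}
∂A     = {d, a}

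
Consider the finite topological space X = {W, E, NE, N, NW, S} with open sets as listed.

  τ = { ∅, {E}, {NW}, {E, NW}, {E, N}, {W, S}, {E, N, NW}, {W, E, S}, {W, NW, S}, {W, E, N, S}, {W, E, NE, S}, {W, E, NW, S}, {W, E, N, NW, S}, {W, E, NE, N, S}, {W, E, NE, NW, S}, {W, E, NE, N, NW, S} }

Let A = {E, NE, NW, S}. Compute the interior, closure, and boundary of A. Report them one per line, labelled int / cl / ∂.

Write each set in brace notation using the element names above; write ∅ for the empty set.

int(A) = {E, NW}
cl(A)  = {W, E, NE, N, NW, S}
∂A     = {W, NE, N, S}

U open, U⊆A: ∅, {NW}, {E}, {E, NW}. int(A) = ⋃ = {E, NW}
X∖A={W, N}, int(X∖A)=∅, hence cl(A)={W, E, NE, N, NW, S}
∂A: remove int from cl → {W, NE, N, S}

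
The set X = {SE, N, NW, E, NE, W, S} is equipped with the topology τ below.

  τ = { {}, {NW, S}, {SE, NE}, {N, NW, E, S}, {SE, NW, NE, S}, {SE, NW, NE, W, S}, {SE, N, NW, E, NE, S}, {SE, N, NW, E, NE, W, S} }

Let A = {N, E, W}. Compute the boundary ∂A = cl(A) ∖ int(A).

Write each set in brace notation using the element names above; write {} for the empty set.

{N, E, W}

opens ⊆ A: {}; union → int = {}
complement {SE, NW, NE, S}; its interior {SE, NW, NE, S}; cl(A) = X∖{SE, NW, NE, S} = {N, E, W}
boundary = {N, E, W} ∖ {} = {N, E, W}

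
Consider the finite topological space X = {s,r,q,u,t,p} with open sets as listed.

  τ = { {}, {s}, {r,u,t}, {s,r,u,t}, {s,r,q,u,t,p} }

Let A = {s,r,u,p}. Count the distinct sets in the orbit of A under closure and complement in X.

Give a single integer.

closure: X∖int(X∖A) = X∖{} = {s,r,q,u,t,p}
Let k=closure and c=complement:
  1. A     = {s,r,u,p}
  2. kA    = {s,r,q,u,t,p}
  3. cA    = {q,t}
  4. ckA   = {}
  5. kcA   = {r,q,u,t,p}
  6. ckcA  = {s}
  7. kckcA = {s,q,p}
  8. ckckcA = {r,u,t}
— saturated at 8

8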